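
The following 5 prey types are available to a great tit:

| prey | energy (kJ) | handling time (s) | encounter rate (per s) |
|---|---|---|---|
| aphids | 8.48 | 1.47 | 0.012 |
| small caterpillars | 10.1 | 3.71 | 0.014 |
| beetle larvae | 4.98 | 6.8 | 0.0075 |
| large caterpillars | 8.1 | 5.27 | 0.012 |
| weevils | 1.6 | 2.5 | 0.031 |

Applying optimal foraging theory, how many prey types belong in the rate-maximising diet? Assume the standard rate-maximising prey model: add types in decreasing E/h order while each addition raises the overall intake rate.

Profitabilities (E/h, kJ/s): aphids 5.77, small caterpillars 2.72, large caterpillars 1.54, beetle larvae 0.732, weevils 0.64. Add prey in this order while the next type's profitability exceeds the intake rate on those already taken.
Rate on top 1: 0.1. small caterpillars: 2.72 > 0.1 → include.
Rate on top 2: 0.2273. large caterpillars: 1.54 > 0.2273 → include.
Rate on top 3: 0.3005. beetle larvae: 0.732 > 0.3005 → include.
Rate on top 4: 0.3191. weevils: 0.64 > 0.3191 → include.
Optimal diet: aphids, small caterpillars, large caterpillars, beetle larvae, weevils — 5 of 5 types.

5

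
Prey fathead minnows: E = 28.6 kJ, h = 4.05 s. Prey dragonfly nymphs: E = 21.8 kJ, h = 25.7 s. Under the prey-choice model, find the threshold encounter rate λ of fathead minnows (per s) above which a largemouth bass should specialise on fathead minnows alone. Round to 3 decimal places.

Drop dragonfly nymphs once their profitability E₂/h₂ falls below the rate achievable on fathead minnows alone: E₂/h₂ = λE₁/(1 + λh₁).
Solve for λ: λE₁h₂ = E₂(1 + λh₁) → λ(E₁h₂ − E₂h₁) = E₂ → λ = E₂/(E₁h₂ − E₂h₁).
λ = 21.8/(28.6×25.7 − 21.8×4.05) = 21.8/646.7 = 0.03371 per s.

0.034 per s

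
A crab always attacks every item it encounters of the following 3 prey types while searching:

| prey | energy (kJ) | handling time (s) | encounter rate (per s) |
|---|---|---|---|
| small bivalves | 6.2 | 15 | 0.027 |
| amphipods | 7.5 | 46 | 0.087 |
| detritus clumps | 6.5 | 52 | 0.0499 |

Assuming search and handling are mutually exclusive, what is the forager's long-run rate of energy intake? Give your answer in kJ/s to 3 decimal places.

0.143 kJ/s

R = Σλ_iE_i / (1 + Σλ_ih_i)
Numerator: 0.027×6.2 + 0.087×7.5 + 0.0499×6.5 = 1.144
Denominator: 1 + 0.027×15 + 0.087×46 + 0.0499×52 = 8.002
R = 1.144/8.002 = 0.143 kJ/s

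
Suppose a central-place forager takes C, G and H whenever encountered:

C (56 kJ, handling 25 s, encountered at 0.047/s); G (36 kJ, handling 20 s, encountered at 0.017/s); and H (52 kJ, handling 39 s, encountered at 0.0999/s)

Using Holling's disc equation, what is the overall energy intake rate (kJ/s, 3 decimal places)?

1.316 kJ/s

R = Σλ_iE_i / (1 + Σλ_ih_i)
Numerator: 0.047×56 + 0.017×36 + 0.0999×52 = 8.439
Denominator: 1 + 0.047×25 + 0.017×20 + 0.0999×39 = 6.411
R = 8.439/6.411 = 1.316 kJ/s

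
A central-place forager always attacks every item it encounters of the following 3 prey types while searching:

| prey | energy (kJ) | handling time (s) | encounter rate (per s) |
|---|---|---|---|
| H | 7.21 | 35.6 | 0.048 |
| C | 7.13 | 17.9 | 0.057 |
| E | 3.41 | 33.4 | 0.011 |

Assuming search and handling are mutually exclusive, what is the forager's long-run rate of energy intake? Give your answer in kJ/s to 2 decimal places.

R = Σλ_iE_i / (1 + Σλ_ih_i)
Numerator: 0.048×7.21 + 0.057×7.13 + 0.011×3.41 = 0.79
Denominator: 1 + 0.048×35.6 + 0.057×17.9 + 0.011×33.4 = 4.096
R = 0.79/4.096 = 0.1928 kJ/s

0.19 kJ/s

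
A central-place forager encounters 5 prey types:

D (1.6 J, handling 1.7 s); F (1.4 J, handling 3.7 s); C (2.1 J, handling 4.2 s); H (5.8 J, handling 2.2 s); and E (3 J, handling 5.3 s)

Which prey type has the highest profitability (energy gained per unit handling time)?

H

Profitability E/h (J/s): D = 1.6/1.7 = 0.941, F = 1.4/3.7 = 0.378, C = 2.1/4.2 = 0.5, H = 5.8/2.2 = 2.64, E = 3/5.3 = 0.566.
Ranked: H > D > E > C > F.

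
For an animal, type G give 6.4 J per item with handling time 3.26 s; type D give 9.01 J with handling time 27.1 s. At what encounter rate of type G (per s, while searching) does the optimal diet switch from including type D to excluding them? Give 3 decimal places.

0.063 per s

The zero-one rule: include type D iff E₂/h₂ > λE₁/(1+λh₁). Equality gives the switch point.
λE₁h₂ = E₂ + λE₂h₁ ⇒ λ = E₂/(E₁h₂ − E₂h₁) = 9.01/(173.4 − 29.37) = 0.06254 per s.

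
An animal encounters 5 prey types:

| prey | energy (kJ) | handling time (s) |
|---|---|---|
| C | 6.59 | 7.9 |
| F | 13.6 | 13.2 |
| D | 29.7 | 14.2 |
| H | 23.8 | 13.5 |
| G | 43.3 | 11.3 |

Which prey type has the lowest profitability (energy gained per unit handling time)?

C

In descending order of E/h:
G: 43.3/11.3 = 3.83 kJ/s
D: 29.7/14.2 = 2.09 kJ/s
H: 23.8/13.5 = 1.76 kJ/s
F: 13.6/13.2 = 1.03 kJ/s
C: 6.59/7.9 = 0.834 kJ/s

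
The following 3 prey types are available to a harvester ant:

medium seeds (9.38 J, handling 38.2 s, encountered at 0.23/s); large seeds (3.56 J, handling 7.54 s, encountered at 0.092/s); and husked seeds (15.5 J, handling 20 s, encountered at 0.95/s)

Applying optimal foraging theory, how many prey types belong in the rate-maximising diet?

E/h in descending order: husked seeds 0.775, large seeds 0.472, medium seeds 0.246 J/s. The optimal diet is the largest prefix of this list for which every included type satisfies E_i/h_i > R on the types above it.
Rate on top 1: 0.7362. large seeds: 0.472 < 0.7362 → exclude; stop.
Optimal diet: husked seeds — 1 of 3 types.

1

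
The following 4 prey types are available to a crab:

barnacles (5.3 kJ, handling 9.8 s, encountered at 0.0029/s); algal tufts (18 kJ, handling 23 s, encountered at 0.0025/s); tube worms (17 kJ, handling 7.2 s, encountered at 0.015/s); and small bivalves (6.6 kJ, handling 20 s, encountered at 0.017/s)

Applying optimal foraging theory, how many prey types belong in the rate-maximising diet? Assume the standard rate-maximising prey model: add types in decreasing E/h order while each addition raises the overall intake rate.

Rank by E/h (kJ/s): tube worms 2.36, algal tufts 0.783, barnacles 0.541, small bivalves 0.33. Include each in turn until the next type's E/h falls below the running intake rate.
Rate on top 1: 0.2301. algal tufts: 0.783 > 0.2301 → include.
Rate on top 2: 0.2574. barnacles: 0.541 > 0.2574 → include.
Rate on top 3: 0.2641. small bivalves: 0.33 > 0.2641 → include.
Optimal diet: tube worms, algal tufts, barnacles, small bivalves — 4 of 4 types.

4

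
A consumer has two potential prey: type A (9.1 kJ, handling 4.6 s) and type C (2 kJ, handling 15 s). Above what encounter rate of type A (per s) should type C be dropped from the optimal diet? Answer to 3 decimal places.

At the threshold, the rate on type A alone equals the profitability of type C: λ·9.1/(1 + λ·4.6) = 2/15 = 0.1333.
Rearranging, λ(9.1 − 0.1333×4.6) = 0.1333, so λ = 0.1333/8.487 = 0.01571 per s.

0.016 per s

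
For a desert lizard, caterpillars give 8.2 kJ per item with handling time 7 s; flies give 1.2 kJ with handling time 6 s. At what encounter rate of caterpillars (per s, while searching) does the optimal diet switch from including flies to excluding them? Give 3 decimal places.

Drop flies once their profitability E₂/h₂ falls below the rate achievable on caterpillars alone: E₂/h₂ = λE₁/(1 + λh₁).
Solve for λ: λE₁h₂ = E₂(1 + λh₁) → λ(E₁h₂ − E₂h₁) = E₂ → λ = E₂/(E₁h₂ − E₂h₁).
λ = 1.2/(8.2×6 − 1.2×7) = 1.2/40.8 = 0.02941 per s.

0.029 per s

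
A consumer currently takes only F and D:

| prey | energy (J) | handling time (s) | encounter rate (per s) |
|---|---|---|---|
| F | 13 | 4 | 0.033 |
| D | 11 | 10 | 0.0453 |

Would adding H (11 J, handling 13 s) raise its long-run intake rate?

Yes

Current rate: (0.033×13 + 0.0453×11)/(1 + 0.033×4 + 0.0453×10) = 0.585 J/s.
Profitability of H: 11/13 = 0.8462 J/s.
0.8462 > 0.585, so adding H raises the average — include it.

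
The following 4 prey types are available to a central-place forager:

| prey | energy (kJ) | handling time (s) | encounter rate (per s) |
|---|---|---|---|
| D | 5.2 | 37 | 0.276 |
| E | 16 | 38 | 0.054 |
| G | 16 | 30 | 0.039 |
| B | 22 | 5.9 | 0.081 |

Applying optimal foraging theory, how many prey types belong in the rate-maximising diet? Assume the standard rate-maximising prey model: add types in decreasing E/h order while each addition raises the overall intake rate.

1

E/h in descending order: B 3.73, G 0.533, E 0.421, D 0.141 kJ/s. The optimal diet is the largest prefix of this list for which every included type satisfies E_i/h_i > R on the types above it.
Rate on top 1: 1.206. G: 0.533 < 1.206 → exclude; stop.
Optimal diet: B — 1 of 4 types.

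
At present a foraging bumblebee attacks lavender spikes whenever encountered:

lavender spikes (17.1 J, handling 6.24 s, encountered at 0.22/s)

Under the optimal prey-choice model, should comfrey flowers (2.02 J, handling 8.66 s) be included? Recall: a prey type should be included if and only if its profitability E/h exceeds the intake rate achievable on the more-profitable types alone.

Intake rate on the current diet: R = (0.22×17.1) / (1 + 0.22×6.24) = 3.762/2.373 = 1.585 J/s.
Profitability of comfrey flowers: 2.02/8.66 = 0.2333 J/s.
Since 0.2333 < R, time spent handling comfrey flowers is better spent searching.

No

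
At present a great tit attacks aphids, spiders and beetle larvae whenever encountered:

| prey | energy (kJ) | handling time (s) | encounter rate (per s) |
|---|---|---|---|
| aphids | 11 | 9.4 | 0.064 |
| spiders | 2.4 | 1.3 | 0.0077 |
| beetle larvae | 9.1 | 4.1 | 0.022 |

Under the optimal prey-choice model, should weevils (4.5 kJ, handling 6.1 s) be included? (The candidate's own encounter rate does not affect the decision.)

Yes

On aphids, spiders and beetle larvae alone, R = ΣλE/(1+Σλh) = 0.9227/1.702 = 0.5422 kJ/s.
weevils: E/h = 4.5/6.1 = 0.7377 kJ/s.
Since 0.7377 > R, including weevils increases the long-run rate.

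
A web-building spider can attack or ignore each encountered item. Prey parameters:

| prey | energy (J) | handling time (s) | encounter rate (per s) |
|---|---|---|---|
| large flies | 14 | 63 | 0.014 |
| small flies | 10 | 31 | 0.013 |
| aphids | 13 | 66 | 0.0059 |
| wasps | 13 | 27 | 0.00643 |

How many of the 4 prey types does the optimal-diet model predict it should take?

Rank by E/h (J/s): wasps 0.481, small flies 0.323, large flies 0.222, aphids 0.197. Include each in turn until the next type's E/h falls below the running intake rate.
Rate on top 1: 0.07122. small flies: 0.323 > 0.07122 → include.
Rate on top 2: 0.1355. large flies: 0.222 > 0.1355 → include.
Rate on top 3: 0.1666. aphids: 0.197 > 0.1666 → include.
Optimal diet: wasps, small flies, large flies, aphids — 4 of 4 types.

4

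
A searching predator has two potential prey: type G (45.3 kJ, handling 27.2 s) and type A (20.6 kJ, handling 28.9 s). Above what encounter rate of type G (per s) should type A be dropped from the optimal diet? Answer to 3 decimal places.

At the threshold, the rate on type G alone equals the profitability of type A: λ·45.3/(1 + λ·27.2) = 20.6/28.9 = 0.7128.
Rearranging, λ(45.3 − 0.7128×27.2) = 0.7128, so λ = 0.7128/25.91 = 0.02751 per s.

0.028 per s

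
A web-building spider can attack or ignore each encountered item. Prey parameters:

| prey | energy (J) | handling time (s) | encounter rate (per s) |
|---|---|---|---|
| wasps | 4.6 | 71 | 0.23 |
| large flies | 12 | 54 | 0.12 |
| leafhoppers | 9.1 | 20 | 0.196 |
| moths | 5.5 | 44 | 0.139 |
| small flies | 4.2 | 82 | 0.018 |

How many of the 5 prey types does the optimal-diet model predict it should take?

1

Profitabilities (E/h, J/s): leafhoppers 0.455, large flies 0.222, moths 0.125, wasps 0.0648, small flies 0.0512. Add prey in this order while the next type's profitability exceeds the intake rate on those already taken.
Rate on top 1: 0.3625. large flies: 0.222 < 0.3625 → exclude; stop.
Optimal diet: leafhoppers — 1 of 5 types.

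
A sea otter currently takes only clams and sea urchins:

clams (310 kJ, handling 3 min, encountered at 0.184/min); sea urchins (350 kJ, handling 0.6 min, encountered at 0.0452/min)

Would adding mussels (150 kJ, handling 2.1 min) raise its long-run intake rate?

Yes

Intake rate on the current diet: R = (0.184×310 + 0.0452×350) / (1 + 0.184×3 + 0.0452×0.6) = 72.86/1.579 = 46.14 kJ/min.
Profitability of mussels: 150/2.1 = 71.43 kJ/min.
Since 71.43 > R, including mussels increases the long-run rate.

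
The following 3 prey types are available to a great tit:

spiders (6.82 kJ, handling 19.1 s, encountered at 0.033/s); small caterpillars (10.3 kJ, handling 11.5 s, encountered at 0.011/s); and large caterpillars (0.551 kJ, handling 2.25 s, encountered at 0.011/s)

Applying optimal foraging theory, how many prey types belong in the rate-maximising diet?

Rank by E/h (kJ/s): small caterpillars 0.896, spiders 0.357, large caterpillars 0.245. Include each in turn until the next type's E/h falls below the running intake rate.
Rate on top 1: 0.1006. spiders: 0.357 > 0.1006 → include.
Rate on top 2: 0.1926. large caterpillars: 0.245 > 0.1926 → include.
Optimal diet: small caterpillars, spiders, large caterpillars — 3 of 3 types.

3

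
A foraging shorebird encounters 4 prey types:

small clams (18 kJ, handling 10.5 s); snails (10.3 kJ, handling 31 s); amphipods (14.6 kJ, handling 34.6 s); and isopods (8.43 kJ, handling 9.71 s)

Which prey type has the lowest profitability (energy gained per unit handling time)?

Profitability E/h (kJ/s): small clams = 18/10.5 = 1.71, snails = 10.3/31 = 0.332, amphipods = 14.6/34.6 = 0.422, isopods = 8.43/9.71 = 0.868.
Ranked: small clams > isopods > amphipods > snails.

snails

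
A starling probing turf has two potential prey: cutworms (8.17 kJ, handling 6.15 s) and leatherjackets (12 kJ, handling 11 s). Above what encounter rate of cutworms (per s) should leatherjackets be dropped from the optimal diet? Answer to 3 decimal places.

0.747 per s

At the threshold, the rate on cutworms alone equals the profitability of leatherjackets: λ·8.17/(1 + λ·6.15) = 12/11 = 1.091.
Rearranging, λ(8.17 − 1.091×6.15) = 1.091, so λ = 1.091/1.461 = 0.7467 per s.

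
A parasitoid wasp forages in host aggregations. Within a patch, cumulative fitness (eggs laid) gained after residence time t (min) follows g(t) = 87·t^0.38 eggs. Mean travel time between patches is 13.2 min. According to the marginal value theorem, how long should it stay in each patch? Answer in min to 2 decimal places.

8.09 min

Maximise g(t)/(T+t): set derivative to zero → g'(t)(T+t) = g(t).
g'(t) = 0.38·87·t^-0.62. Setting 0.38·87·t^-0.62 = 87·t^0.38/(13.2+t) gives 0.38(13.2+t) = t, so 0.62·t = 0.38×13.2.
t* = 0.38×13.2/0.62 = 8.09 min.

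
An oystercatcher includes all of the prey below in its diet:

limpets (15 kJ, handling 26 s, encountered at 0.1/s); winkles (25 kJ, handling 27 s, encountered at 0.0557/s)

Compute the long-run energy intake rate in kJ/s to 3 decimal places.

R = (0.1×15 + 0.0557×25) / (1 + 0.1×26 + 0.0557×27) = 2.893/5.104 = 0.5667 kJ/s.

0.567 kJ/s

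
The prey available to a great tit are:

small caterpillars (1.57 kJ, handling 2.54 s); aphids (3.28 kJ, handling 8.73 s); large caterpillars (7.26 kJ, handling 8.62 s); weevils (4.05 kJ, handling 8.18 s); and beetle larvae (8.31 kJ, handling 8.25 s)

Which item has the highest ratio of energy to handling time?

beetle larvae

Profitability E/h (kJ/s): small caterpillars = 1.57/2.54 = 0.618, aphids = 3.28/8.73 = 0.376, large caterpillars = 7.26/8.62 = 0.842, weevils = 4.05/8.18 = 0.495, beetle larvae = 8.31/8.25 = 1.01.
Ranked: beetle larvae > large caterpillars > small caterpillars > weevils > aphids.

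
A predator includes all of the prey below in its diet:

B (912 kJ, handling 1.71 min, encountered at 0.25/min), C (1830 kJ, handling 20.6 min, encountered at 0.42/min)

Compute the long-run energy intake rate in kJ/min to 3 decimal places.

98.874 kJ/min

R = Σλ_iE_i / (1 + Σλ_ih_i)
Numerator: 0.25×912 + 0.42×1830 = 996.6
Denominator: 1 + 0.25×1.71 + 0.42×20.6 = 10.08
R = 996.6/10.08 = 98.87 kJ/min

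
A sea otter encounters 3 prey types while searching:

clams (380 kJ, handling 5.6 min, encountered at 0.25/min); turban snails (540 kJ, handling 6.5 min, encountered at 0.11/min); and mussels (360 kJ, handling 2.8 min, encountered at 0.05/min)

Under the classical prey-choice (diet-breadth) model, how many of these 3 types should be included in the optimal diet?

3

E/h in descending order: mussels 129, turban snails 83.1, clams 67.9 kJ/min. The optimal diet is the largest prefix of this list for which every included type satisfies E_i/h_i > R on the types above it.
Rate on top 1: 15.79. turban snails: 83.1 > 15.79 → include.
Rate on top 2: 41.73. clams: 67.9 > 41.73 → include.
Optimal diet: mussels, turban snails, clams — 3 of 3 types.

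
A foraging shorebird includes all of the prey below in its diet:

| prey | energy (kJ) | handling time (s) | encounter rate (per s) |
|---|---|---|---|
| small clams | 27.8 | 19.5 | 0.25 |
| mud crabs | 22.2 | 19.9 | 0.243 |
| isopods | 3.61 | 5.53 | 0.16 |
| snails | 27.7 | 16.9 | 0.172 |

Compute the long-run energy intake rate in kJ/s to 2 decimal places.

1.22 kJ/s

Energy encountered per unit search time: 0.25×27.8 + 0.243×22.2 + 0.16×3.61 + 0.172×27.7 = 17.69 kJ/s.
Handling time per unit search time: 0.25×19.5 + 0.243×19.9 + 0.16×5.53 + 0.172×16.9 = 13.5.
Rate = 17.69/(1 + 13.5) = 1.22 kJ/s.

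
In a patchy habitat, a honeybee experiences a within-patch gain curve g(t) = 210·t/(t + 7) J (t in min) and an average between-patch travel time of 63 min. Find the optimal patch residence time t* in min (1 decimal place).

21.0 min

Maximise g(t)/(T+t): set derivative to zero → g'(t)(T+t) = g(t).
g'(t) = 210·7/(t + 7)². Setting 210·7/(t+7)² = 210t/[(t+7)(63+t)] gives 7(63+t) = t(t+7), so t² = 7×63 = 441.
t* = √441 = 21 min.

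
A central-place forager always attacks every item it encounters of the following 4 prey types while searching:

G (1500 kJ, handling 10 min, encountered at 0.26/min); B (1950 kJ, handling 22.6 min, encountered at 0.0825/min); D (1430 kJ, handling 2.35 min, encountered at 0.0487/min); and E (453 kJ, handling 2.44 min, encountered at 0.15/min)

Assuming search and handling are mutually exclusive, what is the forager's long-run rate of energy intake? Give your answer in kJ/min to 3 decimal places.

R = Σλ_iE_i / (1 + Σλ_ih_i)
Numerator: 0.26×1500 + 0.0825×1950 + 0.0487×1430 + 0.15×453 = 688.5
Denominator: 1 + 0.26×10 + 0.0825×22.6 + 0.0487×2.35 + 0.15×2.44 = 5.945
R = 688.5/5.945 = 115.8 kJ/min

115.807 kJ/min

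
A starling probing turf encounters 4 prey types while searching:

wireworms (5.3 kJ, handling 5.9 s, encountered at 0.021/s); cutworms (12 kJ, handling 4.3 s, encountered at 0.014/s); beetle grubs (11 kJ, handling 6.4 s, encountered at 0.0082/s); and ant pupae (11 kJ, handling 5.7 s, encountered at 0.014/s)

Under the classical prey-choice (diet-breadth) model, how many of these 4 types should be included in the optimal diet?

4

Profitabilities (E/h, kJ/s): cutworms 2.79, ant pupae 1.93, beetle grubs 1.72, wireworms 0.898. Add prey in this order while the next type's profitability exceeds the intake rate on those already taken.
Rate on top 1: 0.1585. ant pupae: 1.93 > 0.1585 → include.
Rate on top 2: 0.2825. beetle grubs: 1.72 > 0.2825 → include.
Rate on top 3: 0.3457. wireworms: 0.898 > 0.3457 → include.
Optimal diet: cutworms, ant pupae, beetle grubs, wireworms — 4 of 4 types.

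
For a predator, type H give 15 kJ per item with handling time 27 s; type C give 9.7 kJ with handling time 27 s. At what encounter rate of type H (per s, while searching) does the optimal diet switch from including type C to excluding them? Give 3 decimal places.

0.068 per s

At the threshold, the rate on type H alone equals the profitability of type C: λ·15/(1 + λ·27) = 9.7/27 = 0.3593.
Rearranging, λ(15 − 0.3593×27) = 0.3593, so λ = 0.3593/5.3 = 0.06778 per s.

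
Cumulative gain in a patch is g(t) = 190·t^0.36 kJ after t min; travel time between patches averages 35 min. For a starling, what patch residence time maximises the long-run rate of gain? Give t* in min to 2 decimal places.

Optimal t* satisfies g'(t*) = g(t*)/(T + t*).
g'(t) = 0.36·190·t^-0.64. Setting 0.36·190·t^-0.64 = 190·t^0.36/(35+t) gives 0.36(35+t) = t, so 0.64·t = 0.36×35.
t* = 0.36×35/0.64 = 19.69 min.

19.69 min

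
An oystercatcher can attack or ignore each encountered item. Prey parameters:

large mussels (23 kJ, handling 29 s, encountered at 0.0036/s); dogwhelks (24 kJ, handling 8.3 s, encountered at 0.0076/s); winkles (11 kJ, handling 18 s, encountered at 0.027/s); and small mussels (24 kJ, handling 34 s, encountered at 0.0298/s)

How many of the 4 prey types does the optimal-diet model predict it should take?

Rank by E/h (kJ/s): dogwhelks 2.89, large mussels 0.793, small mussels 0.706, winkles 0.611. Include each in turn until the next type's E/h falls below the running intake rate.
Rate on top 1: 0.1716. large mussels: 0.793 > 0.1716 → include.
Rate on top 2: 0.2272. small mussels: 0.706 > 0.2272 → include.
Rate on top 3: 0.4496. winkles: 0.611 > 0.4496 → include.
Optimal diet: dogwhelks, large mussels, small mussels, winkles — 4 of 4 types.

4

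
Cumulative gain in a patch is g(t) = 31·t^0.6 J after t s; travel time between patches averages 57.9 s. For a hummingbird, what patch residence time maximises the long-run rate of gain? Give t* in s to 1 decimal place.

86.8 s

Optimal t* satisfies g'(t*) = g(t*)/(T + t*).
g'(t) = 0.6·31·t^-0.4. Setting 0.6·31·t^-0.4 = 31·t^0.6/(57.9+t) gives 0.6(57.9+t) = t, so 0.40·t = 0.6×57.9.
t* = 0.6×57.9/0.40 = 86.85 s.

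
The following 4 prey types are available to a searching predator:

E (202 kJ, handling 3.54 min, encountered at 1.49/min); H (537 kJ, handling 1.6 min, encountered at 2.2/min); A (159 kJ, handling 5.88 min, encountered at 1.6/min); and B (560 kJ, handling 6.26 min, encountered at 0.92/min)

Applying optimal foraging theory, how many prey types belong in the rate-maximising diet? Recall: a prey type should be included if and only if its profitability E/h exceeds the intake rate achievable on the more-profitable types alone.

1

E/h in descending order: H 336, B 89.5, E 57.1, A 27 kJ/min. The optimal diet is the largest prefix of this list for which every included type satisfies E_i/h_i > R on the types above it.
Rate on top 1: 261.4. B: 89.5 < 261.4 → exclude; stop.
Optimal diet: H — 1 of 4 types.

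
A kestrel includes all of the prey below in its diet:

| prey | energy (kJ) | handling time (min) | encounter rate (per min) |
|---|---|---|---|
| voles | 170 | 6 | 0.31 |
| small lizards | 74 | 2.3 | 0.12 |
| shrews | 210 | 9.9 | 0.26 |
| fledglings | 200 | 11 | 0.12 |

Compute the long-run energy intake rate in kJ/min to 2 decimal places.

19.94 kJ/min

R = (0.31×170 + 0.12×74 + 0.26×210 + 0.12×200) / (1 + 0.31×6 + 0.12×2.3 + 0.26×9.9 + 0.12×11) = 140.2/7.03 = 19.94 kJ/min.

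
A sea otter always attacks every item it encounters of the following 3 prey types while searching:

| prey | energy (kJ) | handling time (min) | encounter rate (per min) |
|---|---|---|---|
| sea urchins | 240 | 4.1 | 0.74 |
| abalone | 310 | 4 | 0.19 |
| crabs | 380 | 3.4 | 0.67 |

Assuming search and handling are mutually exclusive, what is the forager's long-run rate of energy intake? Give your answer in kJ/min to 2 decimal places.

69.44 kJ/min

R = (0.74×240 + 0.19×310 + 0.67×380) / (1 + 0.74×4.1 + 0.19×4 + 0.67×3.4) = 491.1/7.072 = 69.44 kJ/min.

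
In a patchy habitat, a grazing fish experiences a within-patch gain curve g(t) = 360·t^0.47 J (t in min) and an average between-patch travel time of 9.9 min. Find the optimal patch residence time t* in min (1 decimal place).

8.8 min

Maximise g(t)/(T+t): set derivative to zero → g'(t)(T+t) = g(t).
g'(t) = 0.47·360·t^-0.53. Setting 0.47·360·t^-0.53 = 360·t^0.47/(9.9+t) gives 0.47(9.9+t) = t, so 0.53·t = 0.47×9.9.
t* = 0.47×9.9/0.53 = 8.779 min.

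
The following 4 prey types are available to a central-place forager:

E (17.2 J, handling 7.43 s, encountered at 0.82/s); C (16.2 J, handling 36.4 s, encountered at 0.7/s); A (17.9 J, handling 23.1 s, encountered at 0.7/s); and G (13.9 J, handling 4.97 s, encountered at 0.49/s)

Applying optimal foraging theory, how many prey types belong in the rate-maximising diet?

2

Rank by E/h (J/s): G 2.8, E 2.31, A 0.775, C 0.445. Include each in turn until the next type's E/h falls below the running intake rate.
Rate on top 1: 1.983. E: 2.31 > 1.983 → include.
Rate on top 2: 2.195. A: 0.775 < 2.195 → exclude; stop.
Optimal diet: G, E — 2 of 4 types.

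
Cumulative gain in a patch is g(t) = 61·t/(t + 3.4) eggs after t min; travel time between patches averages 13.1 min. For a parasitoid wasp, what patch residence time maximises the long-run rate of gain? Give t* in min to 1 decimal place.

6.7 min

Maximise g(t)/(T+t): set derivative to zero → g'(t)(T+t) = g(t).
g'(t) = 61·3.4/(t + 3.4)². Setting 61·3.4/(t+3.4)² = 61t/[(t+3.4)(13.1+t)] gives 3.4(13.1+t) = t(t+3.4), so t² = 3.4×13.1 = 44.54.
t* = √44.54 = 6.674 min.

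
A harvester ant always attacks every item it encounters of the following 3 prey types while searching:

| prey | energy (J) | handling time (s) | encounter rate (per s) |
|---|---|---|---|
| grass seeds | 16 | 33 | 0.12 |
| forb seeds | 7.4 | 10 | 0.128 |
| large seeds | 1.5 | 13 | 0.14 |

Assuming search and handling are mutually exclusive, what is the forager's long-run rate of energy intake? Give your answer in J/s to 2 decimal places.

R = (0.12×16 + 0.128×7.4 + 0.14×1.5) / (1 + 0.12×33 + 0.128×10 + 0.14×13) = 3.077/8.06 = 0.3818 J/s.

0.38 J/s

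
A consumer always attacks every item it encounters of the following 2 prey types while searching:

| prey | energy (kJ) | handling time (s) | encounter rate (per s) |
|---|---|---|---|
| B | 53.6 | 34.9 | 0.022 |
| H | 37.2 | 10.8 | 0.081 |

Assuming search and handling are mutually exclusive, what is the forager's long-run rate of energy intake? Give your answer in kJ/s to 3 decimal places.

1.586 kJ/s

R = (0.022×53.6 + 0.081×37.2) / (1 + 0.022×34.9 + 0.081×10.8) = 4.192/2.643 = 1.586 kJ/s.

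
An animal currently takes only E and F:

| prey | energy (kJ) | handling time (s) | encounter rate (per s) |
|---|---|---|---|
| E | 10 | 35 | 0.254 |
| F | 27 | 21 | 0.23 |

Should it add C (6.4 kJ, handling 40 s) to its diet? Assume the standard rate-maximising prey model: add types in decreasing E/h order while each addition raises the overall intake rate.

Current rate: (0.254×10 + 0.23×27)/(1 + 0.254×35 + 0.23×21) = 0.5944 kJ/s.
C: E/h = 6.4/40 = 0.16 kJ/s.
Since 0.16 < R, time spent handling C is better spent searching.

No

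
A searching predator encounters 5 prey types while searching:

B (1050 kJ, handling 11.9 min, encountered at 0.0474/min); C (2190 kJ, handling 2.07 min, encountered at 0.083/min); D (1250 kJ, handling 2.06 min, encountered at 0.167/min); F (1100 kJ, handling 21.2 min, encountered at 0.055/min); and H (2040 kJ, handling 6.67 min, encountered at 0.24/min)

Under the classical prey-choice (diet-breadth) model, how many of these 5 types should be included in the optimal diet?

Profitabilities (E/h, kJ/min): C 1.06e+03, D 607, H 306, B 88.2, F 51.9. Add prey in this order while the next type's profitability exceeds the intake rate on those already taken.
Rate on top 1: 155.1. D: 607 > 155.1 → include.
Rate on top 2: 257.6. H: 306 > 257.6 → include.
Rate on top 3: 282.4. B: 88.2 < 282.4 → exclude; stop.
Optimal diet: C, D, H — 3 of 5 types.

3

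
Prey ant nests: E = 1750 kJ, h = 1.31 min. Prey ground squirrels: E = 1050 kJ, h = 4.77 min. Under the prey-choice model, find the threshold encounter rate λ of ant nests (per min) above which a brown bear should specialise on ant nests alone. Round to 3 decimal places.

0.151 per min

Drop ground squirrels once their profitability E₂/h₂ falls below the rate achievable on ant nests alone: E₂/h₂ = λE₁/(1 + λh₁).
Solve for λ: λE₁h₂ = E₂(1 + λh₁) → λ(E₁h₂ − E₂h₁) = E₂ → λ = E₂/(E₁h₂ − E₂h₁).
λ = 1050/(1750×4.77 − 1050×1.31) = 1050/6972 = 0.1506 per min.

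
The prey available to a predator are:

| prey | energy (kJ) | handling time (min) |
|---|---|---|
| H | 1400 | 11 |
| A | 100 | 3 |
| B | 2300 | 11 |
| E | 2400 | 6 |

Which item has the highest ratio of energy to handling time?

In descending order of E/h:
E: 2400/6 = 400 kJ/min
B: 2300/11 = 209 kJ/min
H: 1400/11 = 127 kJ/min
A: 100/3 = 33.3 kJ/min

E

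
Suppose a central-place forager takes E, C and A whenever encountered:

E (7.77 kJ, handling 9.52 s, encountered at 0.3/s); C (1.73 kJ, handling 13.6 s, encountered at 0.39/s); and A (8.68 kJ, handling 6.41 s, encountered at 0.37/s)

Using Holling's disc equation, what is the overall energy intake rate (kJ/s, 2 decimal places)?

Energy encountered per unit search time: 0.3×7.77 + 0.39×1.73 + 0.37×8.68 = 6.217 kJ/s.
Handling time per unit search time: 0.3×9.52 + 0.39×13.6 + 0.37×6.41 = 10.53.
Rate = 6.217/(1 + 10.53) = 0.5391 kJ/s.

0.54 kJ/s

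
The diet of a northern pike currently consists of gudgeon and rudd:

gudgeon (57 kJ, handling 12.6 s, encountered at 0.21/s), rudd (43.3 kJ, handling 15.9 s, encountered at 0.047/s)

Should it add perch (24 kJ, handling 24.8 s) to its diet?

No

Intake rate on the current diet: R = (0.21×57 + 0.047×43.3) / (1 + 0.21×12.6 + 0.047×15.9) = 14.01/4.393 = 3.188 kJ/s.
Profitability of perch: 24/24.8 = 0.9677 kJ/s.
0.9677 < 3.188, so adding perch would lower the average — exclude it.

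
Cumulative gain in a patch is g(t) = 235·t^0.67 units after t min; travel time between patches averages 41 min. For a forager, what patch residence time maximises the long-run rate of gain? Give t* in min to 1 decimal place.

83.2 min

Optimal t* satisfies g'(t*) = g(t*)/(T + t*).
g'(t) = 0.67·235·t^-0.33. Setting 0.67·235·t^-0.33 = 235·t^0.67/(41+t) gives 0.67(41+t) = t, so 0.33·t = 0.67×41.
t* = 0.67×41/0.33 = 83.24 min.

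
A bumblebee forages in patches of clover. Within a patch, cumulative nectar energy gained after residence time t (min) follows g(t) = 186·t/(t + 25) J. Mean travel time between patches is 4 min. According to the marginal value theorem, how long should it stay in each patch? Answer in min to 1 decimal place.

Maximise g(t)/(T+t): set derivative to zero → g'(t)(T+t) = g(t).
g'(t) = 186·25/(t + 25)². Setting 186·25/(t+25)² = 186t/[(t+25)(4+t)] gives 25(4+t) = t(t+25), so t² = 25×4 = 100.
t* = √100 = 10 min.

10.0 min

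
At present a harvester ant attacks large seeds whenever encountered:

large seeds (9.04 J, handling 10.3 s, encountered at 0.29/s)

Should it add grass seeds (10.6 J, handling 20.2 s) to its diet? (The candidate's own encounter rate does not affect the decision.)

No

Current rate: (0.29×9.04)/(1 + 0.29×10.3) = 0.6575 J/s.
grass seeds: E/h = 10.6/20.2 = 0.5248 J/s.
0.5248 < 0.6575, so adding grass seeds would lower the average — exclude it.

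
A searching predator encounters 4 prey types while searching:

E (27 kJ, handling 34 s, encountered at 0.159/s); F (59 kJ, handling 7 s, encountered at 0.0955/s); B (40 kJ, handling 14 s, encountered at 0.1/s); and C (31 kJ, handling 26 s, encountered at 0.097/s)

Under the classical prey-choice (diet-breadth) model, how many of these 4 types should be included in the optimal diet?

Profitabilities (E/h, kJ/s): F 8.43, B 2.86, C 1.19, E 0.794. Add prey in this order while the next type's profitability exceeds the intake rate on those already taken.
Rate on top 1: 3.377. B: 2.86 < 3.377 → exclude; stop.
Optimal diet: F — 1 of 4 types.

1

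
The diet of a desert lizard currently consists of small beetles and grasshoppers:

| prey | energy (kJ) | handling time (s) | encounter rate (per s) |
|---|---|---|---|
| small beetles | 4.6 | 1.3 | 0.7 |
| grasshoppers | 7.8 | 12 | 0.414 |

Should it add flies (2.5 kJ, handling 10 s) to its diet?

No

Intake rate on the current diet: R = (0.7×4.6 + 0.414×7.8) / (1 + 0.7×1.3 + 0.414×12) = 6.449/6.878 = 0.9377 kJ/s.
Profitability of flies: 2.5/10 = 0.25 kJ/s.
0.25 < 0.9377, so adding flies would lower the average — exclude it.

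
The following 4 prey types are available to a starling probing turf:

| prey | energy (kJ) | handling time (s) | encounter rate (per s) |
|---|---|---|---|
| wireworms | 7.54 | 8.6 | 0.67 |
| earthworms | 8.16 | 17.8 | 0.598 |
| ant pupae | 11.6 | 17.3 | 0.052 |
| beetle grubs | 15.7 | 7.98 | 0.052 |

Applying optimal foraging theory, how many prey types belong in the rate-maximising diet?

E/h in descending order: beetle grubs 1.97, wireworms 0.877, ant pupae 0.671, earthworms 0.458 kJ/s. The optimal diet is the largest prefix of this list for which every included type satisfies E_i/h_i > R on the types above it.
Rate on top 1: 0.577. wireworms: 0.877 > 0.577 → include.
Rate on top 2: 0.8176. ant pupae: 0.671 < 0.8176 → exclude; stop.
Optimal diet: beetle grubs, wireworms — 2 of 4 types.

2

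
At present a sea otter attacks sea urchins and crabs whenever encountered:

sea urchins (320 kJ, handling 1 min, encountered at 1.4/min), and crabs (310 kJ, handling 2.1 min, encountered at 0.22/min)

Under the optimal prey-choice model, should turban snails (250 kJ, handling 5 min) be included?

Current rate: (1.4×320 + 0.22×310)/(1 + 1.4×1 + 0.22×2.1) = 180.4 kJ/min.
Profitability of turban snails: 250/5 = 50 kJ/min.
50 < 180.4, so adding turban snails would lower the average — exclude it.

No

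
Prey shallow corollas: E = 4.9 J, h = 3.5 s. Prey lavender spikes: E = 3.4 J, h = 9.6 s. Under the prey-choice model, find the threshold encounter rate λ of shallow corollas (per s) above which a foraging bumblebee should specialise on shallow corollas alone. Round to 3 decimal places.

At the threshold, the rate on shallow corollas alone equals the profitability of lavender spikes: λ·4.9/(1 + λ·3.5) = 3.4/9.6 = 0.3542.
Rearranging, λ(4.9 − 0.3542×3.5) = 0.3542, so λ = 0.3542/3.66 = 0.09676 per s.

0.097 per s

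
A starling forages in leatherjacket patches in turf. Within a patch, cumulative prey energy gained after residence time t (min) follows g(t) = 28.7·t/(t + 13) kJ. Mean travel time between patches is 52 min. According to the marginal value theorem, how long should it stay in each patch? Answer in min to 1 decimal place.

26.0 min

Optimal t* satisfies g'(t*) = g(t*)/(T + t*).
g'(t) = 28.7·13/(t + 13)². Setting 28.7·13/(t+13)² = 28.7t/[(t+13)(52+t)] gives 13(52+t) = t(t+13), so t² = 13×52 = 676.
t* = √676 = 26 min.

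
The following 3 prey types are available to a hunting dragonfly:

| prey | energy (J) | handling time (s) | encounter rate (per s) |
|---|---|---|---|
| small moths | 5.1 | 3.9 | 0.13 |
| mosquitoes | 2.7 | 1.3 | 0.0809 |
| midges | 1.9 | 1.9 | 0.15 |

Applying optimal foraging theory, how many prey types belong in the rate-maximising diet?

3

E/h in descending order: mosquitoes 2.08, small moths 1.31, midges 1 J/s. The optimal diet is the largest prefix of this list for which every included type satisfies E_i/h_i > R on the types above it.
Rate on top 1: 0.1976. small moths: 1.31 > 0.1976 → include.
Rate on top 2: 0.5467. midges: 1 > 0.5467 → include.
Optimal diet: mosquitoes, small moths, midges — 3 of 3 types.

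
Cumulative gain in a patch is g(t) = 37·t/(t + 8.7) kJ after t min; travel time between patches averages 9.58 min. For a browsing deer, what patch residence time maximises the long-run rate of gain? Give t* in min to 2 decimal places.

Maximise g(t)/(T+t): set derivative to zero → g'(t)(T+t) = g(t).
g'(t) = 37·8.7/(t + 8.7)². Setting 37·8.7/(t+8.7)² = 37t/[(t+8.7)(9.58+t)] gives 8.7(9.58+t) = t(t+8.7), so t² = 8.7×9.58 = 83.35.
t* = √83.35 = 9.129 min.

9.13 min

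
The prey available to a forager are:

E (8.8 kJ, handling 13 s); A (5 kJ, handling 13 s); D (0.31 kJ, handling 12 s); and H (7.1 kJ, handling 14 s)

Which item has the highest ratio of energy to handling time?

In descending order of E/h:
E: 8.8/13 = 0.677 kJ/s
H: 7.1/14 = 0.507 kJ/s
A: 5/13 = 0.385 kJ/s
D: 0.31/12 = 0.0258 kJ/s

E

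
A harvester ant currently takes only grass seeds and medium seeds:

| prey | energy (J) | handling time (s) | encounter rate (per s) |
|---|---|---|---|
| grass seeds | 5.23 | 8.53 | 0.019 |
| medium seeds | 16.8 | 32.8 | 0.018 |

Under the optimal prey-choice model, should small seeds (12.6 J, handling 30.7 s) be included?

Yes

On grass seeds and medium seeds alone, R = ΣλE/(1+Σλh) = 0.4018/1.752 = 0.2293 J/s.
Profitability of small seeds: 12.6/30.7 = 0.4104 J/s.
0.4104 > 0.2293, so adding small seeds raises the average — include it.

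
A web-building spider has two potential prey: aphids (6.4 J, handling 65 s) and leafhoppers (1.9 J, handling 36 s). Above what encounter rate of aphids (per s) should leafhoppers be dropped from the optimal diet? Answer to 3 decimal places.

Drop leafhoppers once their profitability E₂/h₂ falls below the rate achievable on aphids alone: E₂/h₂ = λE₁/(1 + λh₁).
Solve for λ: λE₁h₂ = E₂(1 + λh₁) → λ(E₁h₂ − E₂h₁) = E₂ → λ = E₂/(E₁h₂ − E₂h₁).
λ = 1.9/(6.4×36 − 1.9×65) = 1.9/106.9 = 0.01777 per s.

0.018 per s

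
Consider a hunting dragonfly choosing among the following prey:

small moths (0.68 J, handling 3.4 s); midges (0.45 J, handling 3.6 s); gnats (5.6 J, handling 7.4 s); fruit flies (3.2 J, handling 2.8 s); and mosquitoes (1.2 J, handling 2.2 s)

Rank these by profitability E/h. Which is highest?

fruit flies

Profitability E/h (J/s): small moths = 0.68/3.4 = 0.2, midges = 0.45/3.6 = 0.125, gnats = 5.6/7.4 = 0.757, fruit flies = 3.2/2.8 = 1.14, mosquitoes = 1.2/2.2 = 0.545.
Ranked: fruit flies > gnats > mosquitoes > small moths > midges.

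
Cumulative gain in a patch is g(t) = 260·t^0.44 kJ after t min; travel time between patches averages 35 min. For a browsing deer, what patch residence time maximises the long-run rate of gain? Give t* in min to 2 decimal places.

27.50 min

Maximise g(t)/(T+t): set derivative to zero → g'(t)(T+t) = g(t).
g'(t) = 0.44·260·t^-0.56. Setting 0.44·260·t^-0.56 = 260·t^0.44/(35+t) gives 0.44(35+t) = t, so 0.56·t = 0.44×35.
t* = 0.44×35/0.56 = 27.5 min.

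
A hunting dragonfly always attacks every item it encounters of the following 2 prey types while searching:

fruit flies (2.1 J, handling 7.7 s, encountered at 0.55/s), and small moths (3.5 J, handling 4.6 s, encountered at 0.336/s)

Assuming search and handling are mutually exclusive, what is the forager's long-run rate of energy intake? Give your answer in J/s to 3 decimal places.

R = Σλ_iE_i / (1 + Σλ_ih_i)
Numerator: 0.55×2.1 + 0.336×3.5 = 2.331
Denominator: 1 + 0.55×7.7 + 0.336×4.6 = 6.781
R = 2.331/6.781 = 0.3438 J/s

0.344 J/s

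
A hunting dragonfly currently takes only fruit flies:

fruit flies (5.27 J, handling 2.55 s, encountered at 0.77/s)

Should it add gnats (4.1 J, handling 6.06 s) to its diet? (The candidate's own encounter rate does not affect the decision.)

Intake rate on the current diet: R = (0.77×5.27) / (1 + 0.77×2.55) = 4.058/2.963 = 1.369 J/s.
Profitability of gnats: 4.1/6.06 = 0.6766 J/s.
0.6766 < 1.369, so adding gnats would lower the average — exclude it.

No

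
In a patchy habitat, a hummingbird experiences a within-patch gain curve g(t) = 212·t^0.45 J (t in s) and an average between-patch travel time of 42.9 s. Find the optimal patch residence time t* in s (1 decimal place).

35.1 s

Optimal t* satisfies g'(t*) = g(t*)/(T + t*).
g'(t) = 0.45·212·t^-0.55. Setting 0.45·212·t^-0.55 = 212·t^0.45/(42.9+t) gives 0.45(42.9+t) = t, so 0.55·t = 0.45×42.9.
t* = 0.45×42.9/0.55 = 35.1 s.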